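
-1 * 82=-82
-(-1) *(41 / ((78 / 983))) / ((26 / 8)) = 80606 / 507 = 158.99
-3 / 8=-0.38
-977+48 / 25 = -24377 / 25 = -975.08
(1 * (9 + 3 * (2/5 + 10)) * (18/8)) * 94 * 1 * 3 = 255069/10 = 25506.90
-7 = -7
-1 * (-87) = 87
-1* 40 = -40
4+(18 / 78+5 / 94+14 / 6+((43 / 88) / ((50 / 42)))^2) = 60201424697 / 8871720000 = 6.79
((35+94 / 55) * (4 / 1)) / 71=2.07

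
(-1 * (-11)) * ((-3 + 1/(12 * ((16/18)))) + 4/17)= -15983/544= -29.38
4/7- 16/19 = -36/133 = -0.27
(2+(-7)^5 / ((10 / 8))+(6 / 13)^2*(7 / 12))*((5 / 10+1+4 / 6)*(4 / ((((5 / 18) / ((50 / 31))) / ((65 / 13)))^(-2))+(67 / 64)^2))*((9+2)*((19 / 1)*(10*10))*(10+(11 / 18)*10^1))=-582022753824106199 / 53913600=-10795471899.93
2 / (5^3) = 2 / 125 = 0.02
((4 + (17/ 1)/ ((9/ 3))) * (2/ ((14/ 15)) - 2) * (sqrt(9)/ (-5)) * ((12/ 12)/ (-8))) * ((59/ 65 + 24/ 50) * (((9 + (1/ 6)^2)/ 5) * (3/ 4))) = 13079/ 67200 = 0.19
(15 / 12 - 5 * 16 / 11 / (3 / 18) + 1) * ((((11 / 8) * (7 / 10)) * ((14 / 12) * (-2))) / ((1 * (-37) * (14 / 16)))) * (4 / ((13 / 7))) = -29743 / 4810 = -6.18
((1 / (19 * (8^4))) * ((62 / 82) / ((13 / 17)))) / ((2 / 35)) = 18445 / 82960384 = 0.00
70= 70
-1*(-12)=12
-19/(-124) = 19/124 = 0.15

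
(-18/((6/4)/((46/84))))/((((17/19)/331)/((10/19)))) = -152260/119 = -1279.50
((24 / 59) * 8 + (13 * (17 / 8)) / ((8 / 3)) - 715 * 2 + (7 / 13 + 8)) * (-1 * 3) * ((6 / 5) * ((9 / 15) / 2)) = 1865927853 / 1227200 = 1520.48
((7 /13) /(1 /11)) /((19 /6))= 462 /247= 1.87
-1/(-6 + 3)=1/3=0.33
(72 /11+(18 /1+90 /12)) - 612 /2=-6027 /22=-273.95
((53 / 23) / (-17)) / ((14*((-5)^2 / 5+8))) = -53 / 71162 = -0.00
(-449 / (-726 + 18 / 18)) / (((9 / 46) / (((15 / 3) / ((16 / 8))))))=10327 / 1305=7.91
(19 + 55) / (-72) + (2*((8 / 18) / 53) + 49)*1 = 30521 / 636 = 47.99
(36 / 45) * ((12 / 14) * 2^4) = 384 / 35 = 10.97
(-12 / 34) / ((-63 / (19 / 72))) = 19 / 12852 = 0.00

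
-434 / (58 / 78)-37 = -17999 / 29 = -620.66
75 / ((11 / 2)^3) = 600 / 1331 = 0.45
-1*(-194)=194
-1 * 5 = -5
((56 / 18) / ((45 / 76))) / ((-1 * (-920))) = 266 / 46575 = 0.01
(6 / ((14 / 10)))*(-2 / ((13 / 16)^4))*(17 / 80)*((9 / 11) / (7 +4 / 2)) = -835584 / 2199197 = -0.38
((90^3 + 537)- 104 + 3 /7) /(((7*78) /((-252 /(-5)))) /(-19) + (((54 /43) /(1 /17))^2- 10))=1076280482724 /656897437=1638.43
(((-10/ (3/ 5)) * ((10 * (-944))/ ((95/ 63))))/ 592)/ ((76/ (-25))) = -774375/ 13357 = -57.98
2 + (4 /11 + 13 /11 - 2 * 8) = -137 /11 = -12.45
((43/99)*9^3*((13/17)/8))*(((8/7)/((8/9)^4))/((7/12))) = 94.98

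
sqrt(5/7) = sqrt(35)/7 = 0.85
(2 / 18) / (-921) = -1 / 8289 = -0.00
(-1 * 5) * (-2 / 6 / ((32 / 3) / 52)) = 65 / 8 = 8.12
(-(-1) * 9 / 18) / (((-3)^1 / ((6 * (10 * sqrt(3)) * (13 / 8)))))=-28.15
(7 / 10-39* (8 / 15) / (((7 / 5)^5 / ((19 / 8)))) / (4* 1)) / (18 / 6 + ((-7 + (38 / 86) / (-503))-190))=11605623933 / 1410458566300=0.01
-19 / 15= -1.27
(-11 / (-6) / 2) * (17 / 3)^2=3179 / 108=29.44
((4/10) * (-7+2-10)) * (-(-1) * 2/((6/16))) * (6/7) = -192/7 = -27.43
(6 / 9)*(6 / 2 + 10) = 8.67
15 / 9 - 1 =2 / 3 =0.67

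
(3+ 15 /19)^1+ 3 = 129 /19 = 6.79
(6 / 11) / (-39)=-2 / 143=-0.01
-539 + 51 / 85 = -538.40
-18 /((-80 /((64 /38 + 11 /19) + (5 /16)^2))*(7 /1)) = 103347 /1361920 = 0.08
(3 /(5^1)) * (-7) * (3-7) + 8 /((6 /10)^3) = 53.84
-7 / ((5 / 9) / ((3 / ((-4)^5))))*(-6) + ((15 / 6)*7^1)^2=783433 / 2560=306.03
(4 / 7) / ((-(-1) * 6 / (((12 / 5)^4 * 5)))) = 13824 / 875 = 15.80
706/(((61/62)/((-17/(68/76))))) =-831668/61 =-13633.90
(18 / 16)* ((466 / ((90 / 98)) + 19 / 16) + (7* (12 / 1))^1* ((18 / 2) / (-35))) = 350647 / 640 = 547.89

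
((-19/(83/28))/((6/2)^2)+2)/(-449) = -962/335403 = -0.00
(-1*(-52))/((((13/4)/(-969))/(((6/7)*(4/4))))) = -93024/7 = -13289.14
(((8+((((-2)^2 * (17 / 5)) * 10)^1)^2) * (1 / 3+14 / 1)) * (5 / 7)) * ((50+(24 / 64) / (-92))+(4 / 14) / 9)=128174084165 / 13524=9477527.67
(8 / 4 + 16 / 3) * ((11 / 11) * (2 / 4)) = 11 / 3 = 3.67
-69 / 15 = -23 / 5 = -4.60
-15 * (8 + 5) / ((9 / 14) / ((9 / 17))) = -2730 / 17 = -160.59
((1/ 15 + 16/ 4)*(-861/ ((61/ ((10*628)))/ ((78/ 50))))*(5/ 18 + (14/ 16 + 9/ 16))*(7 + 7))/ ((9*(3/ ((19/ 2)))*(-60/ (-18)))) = -19243031717/ 13500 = -1425409.76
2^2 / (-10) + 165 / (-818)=-2461 / 4090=-0.60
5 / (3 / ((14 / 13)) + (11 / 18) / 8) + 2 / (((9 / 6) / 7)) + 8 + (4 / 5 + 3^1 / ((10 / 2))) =177257 / 8655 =20.48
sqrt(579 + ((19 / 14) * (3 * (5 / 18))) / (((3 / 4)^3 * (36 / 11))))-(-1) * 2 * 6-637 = -625 + sqrt(20711719) / 189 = -600.92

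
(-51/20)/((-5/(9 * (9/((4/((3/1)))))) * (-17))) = -729/400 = -1.82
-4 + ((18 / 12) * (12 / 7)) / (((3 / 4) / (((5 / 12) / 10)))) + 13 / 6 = -71 / 42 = -1.69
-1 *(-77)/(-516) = -77/516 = -0.15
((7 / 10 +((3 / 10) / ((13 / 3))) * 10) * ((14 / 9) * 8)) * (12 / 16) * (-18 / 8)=-3801 / 130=-29.24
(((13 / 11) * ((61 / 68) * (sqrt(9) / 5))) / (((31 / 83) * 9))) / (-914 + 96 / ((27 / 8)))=-197457 / 924041800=-0.00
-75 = -75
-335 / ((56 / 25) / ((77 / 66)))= -8375 / 48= -174.48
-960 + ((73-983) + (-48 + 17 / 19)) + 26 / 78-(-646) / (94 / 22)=-4729990 / 2679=-1765.58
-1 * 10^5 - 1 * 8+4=-100004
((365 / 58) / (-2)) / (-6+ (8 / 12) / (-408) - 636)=11169 / 2278849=0.00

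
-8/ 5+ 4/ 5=-4/ 5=-0.80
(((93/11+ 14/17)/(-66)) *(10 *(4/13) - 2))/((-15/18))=0.18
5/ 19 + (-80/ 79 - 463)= -696088/ 1501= -463.75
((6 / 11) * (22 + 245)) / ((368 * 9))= 89 / 2024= 0.04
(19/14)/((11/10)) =95/77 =1.23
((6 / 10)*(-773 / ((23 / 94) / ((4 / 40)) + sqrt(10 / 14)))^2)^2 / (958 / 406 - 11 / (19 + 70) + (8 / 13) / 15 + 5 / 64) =1284321957382804455284047046525618352 / 293292543519395240485623625 - 194051904170683267278639931652062272*sqrt(35) / 293292543519395240485623625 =464708064.55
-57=-57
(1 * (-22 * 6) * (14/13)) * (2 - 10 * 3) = 51744/13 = 3980.31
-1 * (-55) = 55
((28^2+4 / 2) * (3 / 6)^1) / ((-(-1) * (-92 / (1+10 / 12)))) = -1441 / 184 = -7.83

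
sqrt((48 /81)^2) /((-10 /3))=-8 /45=-0.18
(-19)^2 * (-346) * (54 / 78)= -1124154 / 13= -86473.38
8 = 8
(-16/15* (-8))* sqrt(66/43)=128* sqrt(2838)/645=10.57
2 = 2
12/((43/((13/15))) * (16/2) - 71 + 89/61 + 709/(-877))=8345532/227119241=0.04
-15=-15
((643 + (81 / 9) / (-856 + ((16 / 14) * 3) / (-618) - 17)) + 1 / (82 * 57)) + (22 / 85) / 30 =803970082449931 / 1250345128650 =643.00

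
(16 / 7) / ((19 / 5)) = 80 / 133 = 0.60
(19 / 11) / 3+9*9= 2692 / 33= 81.58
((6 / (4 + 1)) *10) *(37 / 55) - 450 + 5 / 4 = -96949 / 220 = -440.68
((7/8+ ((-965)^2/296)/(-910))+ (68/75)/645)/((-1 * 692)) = 6725637829/1803392136000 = 0.00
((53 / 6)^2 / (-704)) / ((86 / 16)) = -2809 / 136224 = -0.02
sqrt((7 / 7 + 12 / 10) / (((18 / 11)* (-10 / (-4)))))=0.73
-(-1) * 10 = 10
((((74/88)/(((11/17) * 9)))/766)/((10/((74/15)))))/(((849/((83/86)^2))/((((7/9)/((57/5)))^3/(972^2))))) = 274962000355/8017281143586767094368426496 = 0.00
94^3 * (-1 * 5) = -4152920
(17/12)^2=2.01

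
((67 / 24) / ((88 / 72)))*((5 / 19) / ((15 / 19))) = 67 / 88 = 0.76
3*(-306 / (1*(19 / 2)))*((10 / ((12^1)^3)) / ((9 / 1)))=-85 / 1368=-0.06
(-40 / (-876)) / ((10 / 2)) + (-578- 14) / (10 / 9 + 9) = -1166650 / 19929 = -58.54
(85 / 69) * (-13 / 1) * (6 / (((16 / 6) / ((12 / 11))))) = -9945 / 253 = -39.31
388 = 388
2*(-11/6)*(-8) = 88/3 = 29.33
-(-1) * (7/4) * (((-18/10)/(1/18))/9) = -63/10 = -6.30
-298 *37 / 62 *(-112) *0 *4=0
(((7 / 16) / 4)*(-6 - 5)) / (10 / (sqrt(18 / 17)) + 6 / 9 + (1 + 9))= -77 / 116 + 385*sqrt(34) / 3712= -0.06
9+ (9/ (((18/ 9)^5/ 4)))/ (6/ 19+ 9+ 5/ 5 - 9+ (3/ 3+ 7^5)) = 7665105/ 851672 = 9.00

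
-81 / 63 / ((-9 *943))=1 / 6601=0.00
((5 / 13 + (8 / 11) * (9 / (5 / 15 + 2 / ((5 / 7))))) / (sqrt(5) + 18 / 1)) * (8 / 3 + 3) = 1695750 / 2143999 - 282625 * sqrt(5) / 6431997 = 0.69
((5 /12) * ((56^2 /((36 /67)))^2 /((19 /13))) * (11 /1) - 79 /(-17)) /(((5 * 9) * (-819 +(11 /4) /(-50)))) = -335379654384920 /115716254211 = -2898.29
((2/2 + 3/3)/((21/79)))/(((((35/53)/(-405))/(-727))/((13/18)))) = 118714011/49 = 2422734.92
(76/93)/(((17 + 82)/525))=13300/3069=4.33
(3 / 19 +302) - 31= 5152 / 19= 271.16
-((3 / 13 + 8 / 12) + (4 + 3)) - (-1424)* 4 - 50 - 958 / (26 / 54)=142288 / 39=3648.41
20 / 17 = 1.18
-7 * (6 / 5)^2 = -252 / 25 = -10.08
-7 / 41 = -0.17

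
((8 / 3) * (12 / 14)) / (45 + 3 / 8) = 128 / 2541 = 0.05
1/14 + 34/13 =489/182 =2.69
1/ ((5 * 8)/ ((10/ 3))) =1/ 12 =0.08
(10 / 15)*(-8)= -5.33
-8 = -8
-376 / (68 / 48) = -4512 / 17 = -265.41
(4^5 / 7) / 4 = 256 / 7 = 36.57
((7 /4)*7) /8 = 49 /32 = 1.53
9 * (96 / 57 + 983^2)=165235707 / 19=8696616.16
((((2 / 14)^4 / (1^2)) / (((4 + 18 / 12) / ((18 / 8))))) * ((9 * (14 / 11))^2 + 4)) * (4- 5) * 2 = -0.05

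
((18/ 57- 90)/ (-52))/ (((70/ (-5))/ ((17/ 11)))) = -3621/ 19019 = -0.19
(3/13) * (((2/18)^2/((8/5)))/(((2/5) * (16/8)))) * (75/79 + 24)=1825/32864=0.06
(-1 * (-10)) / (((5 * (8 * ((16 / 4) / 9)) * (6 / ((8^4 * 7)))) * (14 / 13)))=2496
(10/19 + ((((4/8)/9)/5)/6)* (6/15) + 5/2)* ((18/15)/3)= 77644/64125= 1.21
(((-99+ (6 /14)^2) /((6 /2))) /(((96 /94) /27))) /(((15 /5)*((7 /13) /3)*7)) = -4437693 /19208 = -231.03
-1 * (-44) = 44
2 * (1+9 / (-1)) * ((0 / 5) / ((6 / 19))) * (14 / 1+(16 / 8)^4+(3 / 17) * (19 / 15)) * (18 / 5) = 0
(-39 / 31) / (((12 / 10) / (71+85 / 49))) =-115830 / 1519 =-76.25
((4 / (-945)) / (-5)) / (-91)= -4 / 429975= -0.00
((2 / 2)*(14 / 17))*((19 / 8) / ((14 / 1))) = 0.14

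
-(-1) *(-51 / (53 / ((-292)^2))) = -4348464 / 53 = -82046.49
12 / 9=4 / 3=1.33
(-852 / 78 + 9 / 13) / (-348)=133 / 4524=0.03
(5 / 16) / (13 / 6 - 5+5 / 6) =-5 / 32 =-0.16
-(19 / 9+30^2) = -8119 / 9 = -902.11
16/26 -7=-83/13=-6.38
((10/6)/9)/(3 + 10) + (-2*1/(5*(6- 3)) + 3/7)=3802/12285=0.31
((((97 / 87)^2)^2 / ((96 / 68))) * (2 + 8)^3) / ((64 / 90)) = 940623610625 / 611090784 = 1539.25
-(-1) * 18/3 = 6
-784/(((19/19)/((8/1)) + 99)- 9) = -896/103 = -8.70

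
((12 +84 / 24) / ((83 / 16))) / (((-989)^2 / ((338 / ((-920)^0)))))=83824 / 81184043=0.00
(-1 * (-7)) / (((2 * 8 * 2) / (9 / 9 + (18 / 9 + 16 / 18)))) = 245 / 288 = 0.85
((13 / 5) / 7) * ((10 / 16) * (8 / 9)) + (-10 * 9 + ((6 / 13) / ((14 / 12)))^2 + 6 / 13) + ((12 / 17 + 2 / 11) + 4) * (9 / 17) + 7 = -18856601860 / 236927691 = -79.59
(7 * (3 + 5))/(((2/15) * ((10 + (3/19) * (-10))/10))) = 1995/4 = 498.75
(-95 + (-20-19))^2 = 17956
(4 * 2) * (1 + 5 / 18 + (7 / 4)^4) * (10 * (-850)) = -52175125 / 72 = -724654.51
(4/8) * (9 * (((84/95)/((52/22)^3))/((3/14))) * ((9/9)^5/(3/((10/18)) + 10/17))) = 9978507/42494374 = 0.23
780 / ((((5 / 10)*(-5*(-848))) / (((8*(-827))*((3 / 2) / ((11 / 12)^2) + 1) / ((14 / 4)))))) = -86954088 / 44891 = -1937.00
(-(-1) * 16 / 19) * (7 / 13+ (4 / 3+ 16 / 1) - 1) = 10528 / 741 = 14.21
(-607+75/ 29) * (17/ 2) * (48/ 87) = -2383808/ 841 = -2834.49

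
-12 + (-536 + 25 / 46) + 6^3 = -15247 / 46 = -331.46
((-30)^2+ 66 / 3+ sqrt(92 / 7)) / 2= sqrt(161) / 7+ 461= 462.81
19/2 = 9.50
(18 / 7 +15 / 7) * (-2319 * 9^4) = -502093647 / 7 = -71727663.86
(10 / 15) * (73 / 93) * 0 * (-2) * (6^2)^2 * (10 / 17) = 0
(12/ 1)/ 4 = 3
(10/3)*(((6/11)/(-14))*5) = -0.65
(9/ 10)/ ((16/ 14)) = 63/ 80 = 0.79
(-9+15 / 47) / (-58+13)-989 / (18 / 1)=-231599 / 4230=-54.75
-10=-10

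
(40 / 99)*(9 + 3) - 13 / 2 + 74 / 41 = 415 / 2706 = 0.15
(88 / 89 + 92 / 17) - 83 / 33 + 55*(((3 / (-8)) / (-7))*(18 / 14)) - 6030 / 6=-19519839019 / 19572168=-997.33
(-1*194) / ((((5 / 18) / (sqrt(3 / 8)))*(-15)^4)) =-97*sqrt(6) / 28125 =-0.01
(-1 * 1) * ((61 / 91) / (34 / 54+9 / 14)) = -3294 / 6253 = -0.53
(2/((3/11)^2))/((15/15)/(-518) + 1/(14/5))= 31339/414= 75.70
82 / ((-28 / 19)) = -779 / 14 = -55.64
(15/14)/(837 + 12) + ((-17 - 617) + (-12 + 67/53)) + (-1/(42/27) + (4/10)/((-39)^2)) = -515315456984/798471765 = -645.38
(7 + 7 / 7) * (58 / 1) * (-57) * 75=-1983600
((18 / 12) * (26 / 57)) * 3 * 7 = 273 / 19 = 14.37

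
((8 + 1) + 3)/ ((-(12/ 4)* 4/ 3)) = -3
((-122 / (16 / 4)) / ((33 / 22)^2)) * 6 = -244 / 3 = -81.33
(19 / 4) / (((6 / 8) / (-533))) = -10127 / 3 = -3375.67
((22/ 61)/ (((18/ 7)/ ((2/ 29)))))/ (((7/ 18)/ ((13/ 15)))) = 572/ 26535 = 0.02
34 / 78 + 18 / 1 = 719 / 39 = 18.44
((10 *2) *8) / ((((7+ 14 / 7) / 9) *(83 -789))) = -0.23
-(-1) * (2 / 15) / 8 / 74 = 1 / 4440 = 0.00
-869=-869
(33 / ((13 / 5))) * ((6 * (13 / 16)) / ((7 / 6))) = 1485 / 28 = 53.04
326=326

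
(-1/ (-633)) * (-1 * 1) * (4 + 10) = -14/ 633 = -0.02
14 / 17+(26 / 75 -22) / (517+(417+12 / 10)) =34084 / 42585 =0.80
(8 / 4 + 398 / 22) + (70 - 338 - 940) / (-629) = 152297 / 6919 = 22.01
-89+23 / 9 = -778 / 9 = -86.44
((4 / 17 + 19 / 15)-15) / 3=-3442 / 765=-4.50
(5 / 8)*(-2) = -5 / 4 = -1.25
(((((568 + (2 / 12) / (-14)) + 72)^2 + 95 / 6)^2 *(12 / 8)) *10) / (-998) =-41764598149437618005 / 16562520576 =-2521632982.00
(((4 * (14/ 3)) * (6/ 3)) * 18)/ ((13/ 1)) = 672/ 13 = 51.69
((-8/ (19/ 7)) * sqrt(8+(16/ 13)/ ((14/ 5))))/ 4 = -32 * sqrt(273)/ 247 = -2.14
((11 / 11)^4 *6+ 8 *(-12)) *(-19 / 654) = 285 / 109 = 2.61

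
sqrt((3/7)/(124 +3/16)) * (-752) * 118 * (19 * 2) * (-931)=1793886976 * sqrt(41727)/1987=184419054.30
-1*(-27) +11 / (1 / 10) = 137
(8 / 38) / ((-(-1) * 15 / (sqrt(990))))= 4 * sqrt(110) / 95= 0.44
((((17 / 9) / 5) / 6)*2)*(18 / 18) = 17 / 135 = 0.13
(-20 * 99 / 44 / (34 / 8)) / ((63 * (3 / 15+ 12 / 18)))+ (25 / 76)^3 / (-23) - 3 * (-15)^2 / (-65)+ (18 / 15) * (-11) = -235135879471 / 78096025280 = -3.01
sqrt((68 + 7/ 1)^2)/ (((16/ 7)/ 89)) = 46725/ 16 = 2920.31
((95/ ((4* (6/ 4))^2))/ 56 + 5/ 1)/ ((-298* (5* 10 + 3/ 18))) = -10175/ 30138528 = -0.00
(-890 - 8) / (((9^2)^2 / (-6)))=1796 / 2187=0.82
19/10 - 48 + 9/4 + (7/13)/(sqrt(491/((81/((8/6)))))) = -877/20 + 63 *sqrt(1473)/12766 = -43.66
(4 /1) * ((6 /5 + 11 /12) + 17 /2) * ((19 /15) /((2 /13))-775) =-14652911 /450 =-32562.02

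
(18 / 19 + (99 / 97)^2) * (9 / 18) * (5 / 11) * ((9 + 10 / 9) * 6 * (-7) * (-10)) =3775084950 / 1966481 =1919.72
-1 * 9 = -9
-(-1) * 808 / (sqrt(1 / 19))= 808 * sqrt(19)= 3521.99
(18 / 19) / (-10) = -9 / 95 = -0.09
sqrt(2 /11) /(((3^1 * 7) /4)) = 4 * sqrt(22) /231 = 0.08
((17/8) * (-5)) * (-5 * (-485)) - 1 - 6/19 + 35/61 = -238905755/9272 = -25766.37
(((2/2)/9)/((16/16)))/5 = 1/45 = 0.02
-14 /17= -0.82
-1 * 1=-1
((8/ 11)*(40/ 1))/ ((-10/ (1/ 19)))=-32/ 209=-0.15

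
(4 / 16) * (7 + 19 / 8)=2.34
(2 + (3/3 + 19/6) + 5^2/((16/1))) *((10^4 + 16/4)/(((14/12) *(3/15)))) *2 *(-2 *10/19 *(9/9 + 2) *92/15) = -243897520/19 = -12836711.58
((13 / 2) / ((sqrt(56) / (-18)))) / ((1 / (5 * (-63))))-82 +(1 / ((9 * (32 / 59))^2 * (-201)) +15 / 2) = -1242048409 / 16671744 +5265 * sqrt(14) / 4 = 4850.46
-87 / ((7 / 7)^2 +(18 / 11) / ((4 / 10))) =-957 / 56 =-17.09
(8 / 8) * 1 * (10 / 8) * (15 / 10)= 15 / 8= 1.88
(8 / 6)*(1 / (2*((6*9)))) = 1 / 81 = 0.01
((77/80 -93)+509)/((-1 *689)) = -0.61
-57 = -57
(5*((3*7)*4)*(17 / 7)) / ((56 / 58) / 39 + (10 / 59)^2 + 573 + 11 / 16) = 1.78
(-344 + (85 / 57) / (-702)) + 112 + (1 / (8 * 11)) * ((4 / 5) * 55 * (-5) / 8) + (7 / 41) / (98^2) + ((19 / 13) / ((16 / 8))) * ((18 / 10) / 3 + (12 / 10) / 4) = -5214290257457 / 22508675280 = -231.66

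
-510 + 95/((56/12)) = -6855/14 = -489.64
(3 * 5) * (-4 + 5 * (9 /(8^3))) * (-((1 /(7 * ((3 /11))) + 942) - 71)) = 91647265 /1792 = 51142.45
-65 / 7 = -9.29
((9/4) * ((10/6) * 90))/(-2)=-675/4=-168.75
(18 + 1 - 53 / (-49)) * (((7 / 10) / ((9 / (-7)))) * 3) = -164 / 5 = -32.80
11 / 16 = 0.69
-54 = -54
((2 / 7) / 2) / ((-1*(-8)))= 1 / 56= 0.02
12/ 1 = 12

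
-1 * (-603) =603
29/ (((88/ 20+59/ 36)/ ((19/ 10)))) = 9918/ 1087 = 9.12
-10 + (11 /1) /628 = -6269 /628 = -9.98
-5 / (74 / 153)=-765 / 74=-10.34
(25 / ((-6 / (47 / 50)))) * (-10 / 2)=19.58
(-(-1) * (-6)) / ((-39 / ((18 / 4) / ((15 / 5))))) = 3 / 13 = 0.23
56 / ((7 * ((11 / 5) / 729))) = 2650.91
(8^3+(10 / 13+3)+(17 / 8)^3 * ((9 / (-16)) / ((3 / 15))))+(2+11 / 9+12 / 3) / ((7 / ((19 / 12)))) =9870945835 / 20127744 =490.41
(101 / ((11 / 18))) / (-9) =-202 / 11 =-18.36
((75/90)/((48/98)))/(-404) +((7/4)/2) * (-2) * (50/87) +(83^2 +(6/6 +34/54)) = 34870514717/5061312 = 6889.62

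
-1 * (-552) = 552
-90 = -90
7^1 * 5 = 35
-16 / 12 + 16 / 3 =4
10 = 10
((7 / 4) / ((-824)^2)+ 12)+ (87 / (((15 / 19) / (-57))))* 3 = -18832.20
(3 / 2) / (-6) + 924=3695 / 4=923.75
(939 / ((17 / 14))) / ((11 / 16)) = 210336 / 187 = 1124.79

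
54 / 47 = 1.15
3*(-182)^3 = -18085704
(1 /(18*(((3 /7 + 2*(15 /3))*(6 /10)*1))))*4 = 70 /1971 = 0.04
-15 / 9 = -1.67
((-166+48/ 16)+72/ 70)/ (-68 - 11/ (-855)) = 969399/ 406903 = 2.38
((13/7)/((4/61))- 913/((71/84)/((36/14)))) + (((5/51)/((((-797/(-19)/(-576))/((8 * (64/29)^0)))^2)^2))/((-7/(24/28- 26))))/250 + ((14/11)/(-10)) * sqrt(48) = 482929522123616071086049/2386363708491538300- 28 * sqrt(3)/55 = 202369.58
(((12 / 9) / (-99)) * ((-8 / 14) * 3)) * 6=0.14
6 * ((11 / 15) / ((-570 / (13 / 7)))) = -143 / 9975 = -0.01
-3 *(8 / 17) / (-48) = 1 / 34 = 0.03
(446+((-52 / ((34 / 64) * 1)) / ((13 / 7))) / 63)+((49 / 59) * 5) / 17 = 4020695 / 9027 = 445.41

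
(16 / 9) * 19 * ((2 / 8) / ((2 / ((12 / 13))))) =152 / 39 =3.90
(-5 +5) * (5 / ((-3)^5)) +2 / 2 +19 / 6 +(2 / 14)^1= 181 / 42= 4.31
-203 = -203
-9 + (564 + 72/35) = 19497/35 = 557.06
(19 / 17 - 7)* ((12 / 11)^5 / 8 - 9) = 51.81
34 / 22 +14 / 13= 375 / 143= 2.62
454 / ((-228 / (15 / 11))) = -1135 / 418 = -2.72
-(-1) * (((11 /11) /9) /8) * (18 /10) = 1 /40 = 0.02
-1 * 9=-9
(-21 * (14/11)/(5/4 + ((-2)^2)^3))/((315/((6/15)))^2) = -0.00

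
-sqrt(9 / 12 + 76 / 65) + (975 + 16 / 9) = 8791 / 9-sqrt(32435) / 130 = 975.39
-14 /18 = -7 /9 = -0.78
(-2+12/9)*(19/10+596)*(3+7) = -3986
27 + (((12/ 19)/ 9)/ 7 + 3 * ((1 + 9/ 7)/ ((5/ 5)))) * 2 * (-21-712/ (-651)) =-246.40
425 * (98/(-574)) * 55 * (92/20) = -752675/41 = -18357.93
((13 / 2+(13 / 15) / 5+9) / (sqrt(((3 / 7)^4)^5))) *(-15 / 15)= -74977.20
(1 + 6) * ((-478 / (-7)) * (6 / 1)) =2868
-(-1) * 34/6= 17/3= 5.67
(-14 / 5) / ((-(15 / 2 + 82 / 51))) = 1428 / 4645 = 0.31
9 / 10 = 0.90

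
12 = 12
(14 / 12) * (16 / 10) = 28 / 15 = 1.87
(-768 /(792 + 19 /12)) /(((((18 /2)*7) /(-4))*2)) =2048 /66661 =0.03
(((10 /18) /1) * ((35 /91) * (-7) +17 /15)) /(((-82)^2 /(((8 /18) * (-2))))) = 608 /5310279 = 0.00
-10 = -10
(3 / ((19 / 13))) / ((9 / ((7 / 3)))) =91 / 171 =0.53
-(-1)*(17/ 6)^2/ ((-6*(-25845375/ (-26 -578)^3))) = -7960102712/ 697825125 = -11.41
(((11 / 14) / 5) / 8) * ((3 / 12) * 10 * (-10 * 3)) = -165 / 112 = -1.47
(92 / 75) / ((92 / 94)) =94 / 75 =1.25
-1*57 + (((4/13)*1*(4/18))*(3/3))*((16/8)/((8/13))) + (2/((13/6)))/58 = -192593/3393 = -56.76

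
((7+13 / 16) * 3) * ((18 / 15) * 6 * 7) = 4725 / 4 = 1181.25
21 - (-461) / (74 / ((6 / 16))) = 13815 / 592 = 23.34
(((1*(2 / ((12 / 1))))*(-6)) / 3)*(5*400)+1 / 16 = -31997 / 48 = -666.60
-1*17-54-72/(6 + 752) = -26945/379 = -71.09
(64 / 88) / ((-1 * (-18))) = 4 / 99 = 0.04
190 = 190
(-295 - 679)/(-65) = 974/65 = 14.98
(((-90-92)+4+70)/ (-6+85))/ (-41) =0.03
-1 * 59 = -59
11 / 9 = 1.22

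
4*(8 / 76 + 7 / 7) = 84 / 19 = 4.42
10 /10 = 1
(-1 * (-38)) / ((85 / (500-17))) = 18354 / 85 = 215.93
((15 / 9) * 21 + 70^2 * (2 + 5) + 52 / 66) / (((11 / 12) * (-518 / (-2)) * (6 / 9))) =216.93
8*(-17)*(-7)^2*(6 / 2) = -19992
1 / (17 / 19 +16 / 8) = 19 / 55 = 0.35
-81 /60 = -27 /20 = -1.35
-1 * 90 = -90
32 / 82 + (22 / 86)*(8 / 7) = 8424 / 12341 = 0.68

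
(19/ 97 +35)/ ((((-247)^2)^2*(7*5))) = 3414/ 12636522984995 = 0.00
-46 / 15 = -3.07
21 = 21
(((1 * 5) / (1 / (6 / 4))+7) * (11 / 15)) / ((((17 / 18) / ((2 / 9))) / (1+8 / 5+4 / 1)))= 7018 / 425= 16.51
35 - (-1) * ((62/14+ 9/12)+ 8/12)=3431/84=40.85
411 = 411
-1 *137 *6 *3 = -2466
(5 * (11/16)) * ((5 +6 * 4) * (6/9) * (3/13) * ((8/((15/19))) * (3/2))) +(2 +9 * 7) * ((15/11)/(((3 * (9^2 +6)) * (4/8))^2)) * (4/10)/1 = 1513911917/6494202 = 233.12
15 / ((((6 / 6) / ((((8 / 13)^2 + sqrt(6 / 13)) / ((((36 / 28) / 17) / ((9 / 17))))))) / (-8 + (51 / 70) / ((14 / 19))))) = -20613 *sqrt(78) / 364 - 329808 / 1183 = -778.92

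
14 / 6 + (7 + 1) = 31 / 3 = 10.33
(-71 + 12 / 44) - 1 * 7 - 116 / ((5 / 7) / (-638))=5694341 / 55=103533.47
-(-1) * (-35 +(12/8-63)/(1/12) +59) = -714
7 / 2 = 3.50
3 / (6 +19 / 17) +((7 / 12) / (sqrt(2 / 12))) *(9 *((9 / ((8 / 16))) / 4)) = 51 / 121 +189 *sqrt(6) / 8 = 58.29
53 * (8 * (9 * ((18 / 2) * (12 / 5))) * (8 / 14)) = 1648512 / 35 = 47100.34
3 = 3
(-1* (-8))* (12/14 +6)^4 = 42467328/2401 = 17687.35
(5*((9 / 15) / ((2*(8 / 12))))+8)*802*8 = 65764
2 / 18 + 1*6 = 55 / 9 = 6.11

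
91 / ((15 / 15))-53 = 38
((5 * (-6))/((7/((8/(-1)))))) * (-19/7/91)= -4560/4459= -1.02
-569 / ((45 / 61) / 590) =-4095662 / 9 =-455073.56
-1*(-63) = 63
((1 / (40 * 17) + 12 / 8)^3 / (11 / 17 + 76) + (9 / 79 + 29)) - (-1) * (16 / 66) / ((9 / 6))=5526422484245281 / 188488352448000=29.32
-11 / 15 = -0.73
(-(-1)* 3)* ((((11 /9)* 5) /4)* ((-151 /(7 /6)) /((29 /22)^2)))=-2009810 /5887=-341.40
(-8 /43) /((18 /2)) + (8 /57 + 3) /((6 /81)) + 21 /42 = 315253 /7353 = 42.87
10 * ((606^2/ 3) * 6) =7344720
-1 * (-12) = 12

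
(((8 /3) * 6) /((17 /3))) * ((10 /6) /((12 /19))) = 7.45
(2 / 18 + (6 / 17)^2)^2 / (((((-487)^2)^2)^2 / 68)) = 1503076 / 1259109418905344405983810113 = 0.00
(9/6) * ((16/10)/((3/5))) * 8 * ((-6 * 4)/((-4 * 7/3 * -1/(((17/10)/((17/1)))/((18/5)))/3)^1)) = -48/7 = -6.86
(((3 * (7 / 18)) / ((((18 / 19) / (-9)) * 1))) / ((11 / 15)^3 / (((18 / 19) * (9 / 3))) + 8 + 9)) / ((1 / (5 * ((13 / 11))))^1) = -262591875 / 68717858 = -3.82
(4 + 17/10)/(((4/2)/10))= 57/2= 28.50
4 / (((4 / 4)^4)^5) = 4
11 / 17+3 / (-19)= 158 / 323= 0.49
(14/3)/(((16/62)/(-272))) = -4918.67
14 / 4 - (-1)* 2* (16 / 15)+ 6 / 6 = 199 / 30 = 6.63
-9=-9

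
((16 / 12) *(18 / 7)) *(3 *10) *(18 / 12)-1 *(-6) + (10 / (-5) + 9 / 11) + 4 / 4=12328 / 77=160.10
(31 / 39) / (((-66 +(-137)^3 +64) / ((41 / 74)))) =-1271 / 7420930530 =-0.00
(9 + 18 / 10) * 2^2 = 216 / 5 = 43.20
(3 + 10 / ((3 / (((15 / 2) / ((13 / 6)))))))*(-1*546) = -7938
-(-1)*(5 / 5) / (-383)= -1 / 383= -0.00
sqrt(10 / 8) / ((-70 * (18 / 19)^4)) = -130321 * sqrt(5) / 14696640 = -0.02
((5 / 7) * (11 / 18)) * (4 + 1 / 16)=1.77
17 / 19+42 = 815 / 19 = 42.89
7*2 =14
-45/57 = -15/19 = -0.79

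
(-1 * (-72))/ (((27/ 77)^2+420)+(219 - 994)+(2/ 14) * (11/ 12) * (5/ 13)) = -0.20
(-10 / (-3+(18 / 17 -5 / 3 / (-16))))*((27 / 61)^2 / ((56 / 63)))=6692220 / 5577779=1.20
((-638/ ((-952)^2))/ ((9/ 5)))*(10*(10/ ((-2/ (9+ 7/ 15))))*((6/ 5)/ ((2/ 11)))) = 1.22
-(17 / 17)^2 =-1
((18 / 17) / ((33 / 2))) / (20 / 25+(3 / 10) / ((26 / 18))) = 1560 / 24497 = 0.06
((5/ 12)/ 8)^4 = 625/ 84934656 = 0.00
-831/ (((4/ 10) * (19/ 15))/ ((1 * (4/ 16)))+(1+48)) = -62325/ 3827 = -16.29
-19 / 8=-2.38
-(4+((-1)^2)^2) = -5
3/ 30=1/ 10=0.10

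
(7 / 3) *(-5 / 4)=-2.92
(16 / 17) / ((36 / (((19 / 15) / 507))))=76 / 1163565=0.00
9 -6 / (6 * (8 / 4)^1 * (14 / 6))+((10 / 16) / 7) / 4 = 1973 / 224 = 8.81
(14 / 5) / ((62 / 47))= 329 / 155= 2.12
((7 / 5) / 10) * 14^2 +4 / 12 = 2083 / 75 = 27.77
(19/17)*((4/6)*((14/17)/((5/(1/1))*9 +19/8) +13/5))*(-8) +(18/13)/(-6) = -338157583/21358545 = -15.83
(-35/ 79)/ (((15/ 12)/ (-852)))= 23856/ 79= 301.97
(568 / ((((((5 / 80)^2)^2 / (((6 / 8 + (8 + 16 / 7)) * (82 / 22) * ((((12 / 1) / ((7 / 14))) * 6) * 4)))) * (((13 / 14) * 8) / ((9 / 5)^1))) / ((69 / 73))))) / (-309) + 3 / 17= -580036262206551 / 887315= -653698249.45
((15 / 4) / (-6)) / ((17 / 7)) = -35 / 136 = -0.26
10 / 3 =3.33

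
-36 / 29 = -1.24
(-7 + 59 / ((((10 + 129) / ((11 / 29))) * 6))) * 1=-168653 / 24186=-6.97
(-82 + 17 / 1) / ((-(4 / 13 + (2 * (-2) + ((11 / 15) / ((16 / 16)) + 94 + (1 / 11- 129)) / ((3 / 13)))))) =-418275 / 976751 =-0.43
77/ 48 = 1.60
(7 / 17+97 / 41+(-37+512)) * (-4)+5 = -1328559 / 697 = -1906.11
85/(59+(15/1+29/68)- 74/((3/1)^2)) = 52020/40517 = 1.28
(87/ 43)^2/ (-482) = -0.01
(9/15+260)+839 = 5498/5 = 1099.60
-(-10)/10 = 1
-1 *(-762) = 762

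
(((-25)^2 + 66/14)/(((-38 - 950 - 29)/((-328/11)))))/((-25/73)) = -105545152/1957725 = -53.91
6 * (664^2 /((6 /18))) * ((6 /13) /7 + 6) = 4380742656 /91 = 48140029.19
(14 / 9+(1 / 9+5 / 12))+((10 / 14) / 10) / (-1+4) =59 / 28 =2.11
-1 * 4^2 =-16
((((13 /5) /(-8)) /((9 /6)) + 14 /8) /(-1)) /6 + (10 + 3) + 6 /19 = 22333 /1710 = 13.06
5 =5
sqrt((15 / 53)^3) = 15 * sqrt(795) / 2809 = 0.15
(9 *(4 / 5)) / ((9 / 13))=10.40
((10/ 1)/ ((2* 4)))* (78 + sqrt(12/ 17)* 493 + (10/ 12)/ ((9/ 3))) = 7045/ 72 + 145* sqrt(51)/ 2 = 615.60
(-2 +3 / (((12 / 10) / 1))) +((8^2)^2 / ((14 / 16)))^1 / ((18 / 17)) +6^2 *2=566191 / 126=4493.58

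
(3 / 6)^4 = 1 / 16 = 0.06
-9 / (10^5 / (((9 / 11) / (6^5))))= -1 / 105600000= -0.00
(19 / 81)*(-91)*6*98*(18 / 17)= -677768 / 51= -13289.57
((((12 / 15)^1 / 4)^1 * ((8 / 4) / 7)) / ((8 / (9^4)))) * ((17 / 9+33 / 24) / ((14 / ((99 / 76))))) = 3392037 / 238336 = 14.23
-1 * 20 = -20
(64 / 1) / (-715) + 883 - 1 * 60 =588381 / 715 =822.91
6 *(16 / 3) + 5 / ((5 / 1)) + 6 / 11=33.55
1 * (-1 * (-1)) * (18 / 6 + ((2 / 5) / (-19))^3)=2572117 / 857375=3.00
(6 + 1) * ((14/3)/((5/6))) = 196/5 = 39.20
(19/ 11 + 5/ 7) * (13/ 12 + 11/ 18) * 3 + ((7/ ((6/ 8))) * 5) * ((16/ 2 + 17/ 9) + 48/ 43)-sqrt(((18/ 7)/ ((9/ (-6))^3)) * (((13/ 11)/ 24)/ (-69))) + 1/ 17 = 799455730/ 1519749-sqrt(138138)/ 15939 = 526.02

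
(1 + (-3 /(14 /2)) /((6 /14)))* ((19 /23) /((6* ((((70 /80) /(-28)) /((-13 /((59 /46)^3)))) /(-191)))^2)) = 0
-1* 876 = -876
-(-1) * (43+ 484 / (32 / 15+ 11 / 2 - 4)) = 19207 / 109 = 176.21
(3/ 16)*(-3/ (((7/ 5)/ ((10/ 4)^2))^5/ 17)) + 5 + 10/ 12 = -16950.48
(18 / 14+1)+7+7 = 114 / 7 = 16.29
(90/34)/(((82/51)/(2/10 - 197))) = -324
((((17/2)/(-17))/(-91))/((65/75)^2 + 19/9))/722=225/84624176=0.00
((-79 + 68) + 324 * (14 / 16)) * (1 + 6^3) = 118265 / 2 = 59132.50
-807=-807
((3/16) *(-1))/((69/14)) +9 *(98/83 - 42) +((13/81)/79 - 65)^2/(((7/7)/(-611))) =-1614443021694996037/625345653672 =-2581681.05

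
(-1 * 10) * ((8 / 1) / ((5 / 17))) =-272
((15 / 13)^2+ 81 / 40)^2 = 514790721 / 45697600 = 11.27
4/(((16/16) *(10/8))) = 16/5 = 3.20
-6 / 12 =-1 / 2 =-0.50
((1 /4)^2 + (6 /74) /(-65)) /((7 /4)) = 2357 /67340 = 0.04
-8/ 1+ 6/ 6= -7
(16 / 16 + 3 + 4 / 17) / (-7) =-72 / 119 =-0.61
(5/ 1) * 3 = 15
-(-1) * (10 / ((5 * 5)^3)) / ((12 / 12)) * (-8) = -16 / 3125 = -0.01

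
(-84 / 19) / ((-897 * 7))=4 / 5681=0.00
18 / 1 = 18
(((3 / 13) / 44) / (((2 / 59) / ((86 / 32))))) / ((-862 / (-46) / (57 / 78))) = 0.02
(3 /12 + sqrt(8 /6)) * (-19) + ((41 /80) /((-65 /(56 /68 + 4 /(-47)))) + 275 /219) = -38 * sqrt(3) /3 - 318475831 /90990120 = -25.44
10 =10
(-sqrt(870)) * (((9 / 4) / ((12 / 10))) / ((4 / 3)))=-45 * sqrt(870) / 32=-41.48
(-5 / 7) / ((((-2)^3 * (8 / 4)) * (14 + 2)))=5 / 1792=0.00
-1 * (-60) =60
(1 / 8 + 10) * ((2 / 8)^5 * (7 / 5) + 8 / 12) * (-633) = -175370751 / 40960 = -4281.51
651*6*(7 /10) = 13671 /5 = 2734.20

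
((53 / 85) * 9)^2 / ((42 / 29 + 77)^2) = 191351889 / 37393890625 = 0.01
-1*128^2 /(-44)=4096 /11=372.36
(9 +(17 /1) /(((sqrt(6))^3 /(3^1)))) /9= 17*sqrt(6) /108 +1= 1.39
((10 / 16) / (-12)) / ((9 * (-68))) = 5 / 58752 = 0.00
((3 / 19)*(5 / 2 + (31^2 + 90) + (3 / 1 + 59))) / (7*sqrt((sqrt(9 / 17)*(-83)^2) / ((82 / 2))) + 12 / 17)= -53540791228554*sqrt(17) / 10636650555231731 - 18361522656 / 10636650555231731 + 21683017608*sqrt(123)*17^(3 / 4) / 10636650555231731 + 2149684532375723*sqrt(123)*17^(1 / 4) / 21273301110463462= 2.26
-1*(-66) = 66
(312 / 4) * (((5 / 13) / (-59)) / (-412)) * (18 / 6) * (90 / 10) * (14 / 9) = 315 / 6077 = 0.05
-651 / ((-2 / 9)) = 5859 / 2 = 2929.50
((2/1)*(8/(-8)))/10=-1/5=-0.20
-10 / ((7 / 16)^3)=-40960 / 343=-119.42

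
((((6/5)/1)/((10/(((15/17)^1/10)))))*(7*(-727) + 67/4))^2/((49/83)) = 2767479391683/566440000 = 4885.74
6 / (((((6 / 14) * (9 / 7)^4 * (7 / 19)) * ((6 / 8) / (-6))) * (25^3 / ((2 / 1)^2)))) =-0.03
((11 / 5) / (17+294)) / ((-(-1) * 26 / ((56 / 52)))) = 77 / 262795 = 0.00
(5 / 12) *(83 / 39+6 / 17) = 8225 / 7956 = 1.03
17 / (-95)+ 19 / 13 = 1584 / 1235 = 1.28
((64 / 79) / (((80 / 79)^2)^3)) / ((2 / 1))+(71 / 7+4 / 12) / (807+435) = 41029012499359 / 106831872000000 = 0.38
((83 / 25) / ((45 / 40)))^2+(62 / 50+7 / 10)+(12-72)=-4996783 / 101250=-49.35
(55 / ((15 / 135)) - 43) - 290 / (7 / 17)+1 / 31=-54739 / 217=-252.25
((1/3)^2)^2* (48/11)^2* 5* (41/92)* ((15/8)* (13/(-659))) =-106600/5501991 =-0.02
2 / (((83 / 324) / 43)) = 27864 / 83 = 335.71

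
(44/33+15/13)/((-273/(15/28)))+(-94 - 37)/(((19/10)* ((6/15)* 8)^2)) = -407099005/60418176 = -6.74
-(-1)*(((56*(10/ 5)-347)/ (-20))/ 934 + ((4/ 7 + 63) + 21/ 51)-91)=-12005647/ 444584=-27.00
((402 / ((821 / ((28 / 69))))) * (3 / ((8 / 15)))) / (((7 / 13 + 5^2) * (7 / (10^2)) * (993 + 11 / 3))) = 0.00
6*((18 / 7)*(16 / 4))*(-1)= -61.71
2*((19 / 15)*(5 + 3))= 304 / 15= 20.27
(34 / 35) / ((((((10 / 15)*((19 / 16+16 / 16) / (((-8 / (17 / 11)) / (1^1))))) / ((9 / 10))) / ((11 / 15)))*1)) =-2.28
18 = 18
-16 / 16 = -1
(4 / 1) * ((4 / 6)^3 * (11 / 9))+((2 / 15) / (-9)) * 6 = 1652 / 1215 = 1.36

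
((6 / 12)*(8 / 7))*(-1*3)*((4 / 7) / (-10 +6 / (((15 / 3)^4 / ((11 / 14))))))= 30000 / 306019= 0.10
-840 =-840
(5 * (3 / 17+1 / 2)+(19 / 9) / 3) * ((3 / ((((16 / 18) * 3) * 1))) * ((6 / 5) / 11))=341 / 680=0.50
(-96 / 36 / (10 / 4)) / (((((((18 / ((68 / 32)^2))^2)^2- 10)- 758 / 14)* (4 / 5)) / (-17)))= 3320460541916 / 27588960290109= 0.12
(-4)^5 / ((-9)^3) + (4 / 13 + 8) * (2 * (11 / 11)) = 170776 / 9477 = 18.02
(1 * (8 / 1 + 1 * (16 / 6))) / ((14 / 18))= 96 / 7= 13.71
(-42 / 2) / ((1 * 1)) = -21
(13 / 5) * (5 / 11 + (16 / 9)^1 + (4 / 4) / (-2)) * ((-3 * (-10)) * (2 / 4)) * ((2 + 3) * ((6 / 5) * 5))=22295 / 11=2026.82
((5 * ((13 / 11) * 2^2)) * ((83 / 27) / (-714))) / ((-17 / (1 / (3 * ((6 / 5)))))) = 26975 / 16222437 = 0.00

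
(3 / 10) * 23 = 69 / 10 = 6.90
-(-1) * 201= 201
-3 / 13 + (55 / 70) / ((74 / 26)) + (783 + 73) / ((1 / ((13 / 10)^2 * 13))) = 3166051597 / 168350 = 18806.37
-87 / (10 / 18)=-783 / 5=-156.60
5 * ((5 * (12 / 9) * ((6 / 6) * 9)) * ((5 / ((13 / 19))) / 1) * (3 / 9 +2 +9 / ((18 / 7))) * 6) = 997500 / 13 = 76730.77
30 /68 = 15 /34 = 0.44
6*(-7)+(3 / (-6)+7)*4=-16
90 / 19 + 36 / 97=9414 / 1843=5.11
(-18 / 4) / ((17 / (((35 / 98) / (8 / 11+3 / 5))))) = -0.07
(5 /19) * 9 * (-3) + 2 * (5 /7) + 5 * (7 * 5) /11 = 14970 /1463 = 10.23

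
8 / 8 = 1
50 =50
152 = 152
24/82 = 12/41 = 0.29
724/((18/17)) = 6154/9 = 683.78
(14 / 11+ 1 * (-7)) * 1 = -63 / 11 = -5.73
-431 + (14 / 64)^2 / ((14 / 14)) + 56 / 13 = -5679491 / 13312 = -426.64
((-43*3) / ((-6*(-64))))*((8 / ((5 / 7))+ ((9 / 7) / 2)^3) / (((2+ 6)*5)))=-6764287 / 70246400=-0.10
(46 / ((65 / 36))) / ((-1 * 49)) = -1656 / 3185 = -0.52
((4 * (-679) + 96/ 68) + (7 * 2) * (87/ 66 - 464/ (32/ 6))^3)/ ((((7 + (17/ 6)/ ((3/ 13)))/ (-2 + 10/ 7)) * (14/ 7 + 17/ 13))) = 186565241731518/ 2363322269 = 78941.94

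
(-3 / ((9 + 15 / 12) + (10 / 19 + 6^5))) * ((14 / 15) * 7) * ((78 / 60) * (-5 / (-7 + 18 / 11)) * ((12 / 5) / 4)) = -532532 / 290965875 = -0.00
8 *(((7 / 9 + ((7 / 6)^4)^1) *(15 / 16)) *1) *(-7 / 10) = -13.81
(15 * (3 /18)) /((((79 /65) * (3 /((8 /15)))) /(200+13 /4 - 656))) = -117715 /711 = -165.56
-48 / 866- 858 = -371538 / 433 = -858.06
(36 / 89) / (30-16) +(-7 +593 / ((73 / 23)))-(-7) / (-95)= 776787157 / 4320505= 179.79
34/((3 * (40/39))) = 221/20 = 11.05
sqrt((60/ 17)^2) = 60/ 17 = 3.53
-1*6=-6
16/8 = 2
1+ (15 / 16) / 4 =79 / 64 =1.23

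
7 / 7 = 1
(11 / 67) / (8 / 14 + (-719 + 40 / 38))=-1463 / 6392537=-0.00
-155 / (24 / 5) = -775 / 24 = -32.29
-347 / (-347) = 1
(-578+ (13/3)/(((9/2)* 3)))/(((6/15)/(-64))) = 7486720/81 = 92428.64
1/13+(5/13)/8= 1/8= 0.12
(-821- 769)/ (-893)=1590/ 893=1.78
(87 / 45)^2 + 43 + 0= 10516 / 225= 46.74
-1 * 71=-71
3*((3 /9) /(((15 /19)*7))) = 19 /105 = 0.18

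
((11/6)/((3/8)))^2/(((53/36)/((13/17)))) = 100672/8109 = 12.41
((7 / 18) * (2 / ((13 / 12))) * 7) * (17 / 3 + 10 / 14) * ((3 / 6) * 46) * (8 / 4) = 172592 / 117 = 1475.15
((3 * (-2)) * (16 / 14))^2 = 47.02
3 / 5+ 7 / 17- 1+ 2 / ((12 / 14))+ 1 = 853 / 255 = 3.35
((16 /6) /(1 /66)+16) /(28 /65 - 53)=-4160 /1139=-3.65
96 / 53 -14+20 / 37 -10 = -42452 / 1961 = -21.65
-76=-76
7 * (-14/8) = -49/4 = -12.25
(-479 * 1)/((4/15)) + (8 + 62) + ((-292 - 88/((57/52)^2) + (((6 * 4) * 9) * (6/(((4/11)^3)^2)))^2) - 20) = 66900901205744609249/212926464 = 314197211323.36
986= 986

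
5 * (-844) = -4220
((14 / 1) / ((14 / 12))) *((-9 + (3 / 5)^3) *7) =-92232 / 125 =-737.86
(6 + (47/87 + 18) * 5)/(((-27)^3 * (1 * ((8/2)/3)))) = -8587/2283228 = -0.00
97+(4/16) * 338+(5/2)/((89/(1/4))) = 129233/712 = 181.51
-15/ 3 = -5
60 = 60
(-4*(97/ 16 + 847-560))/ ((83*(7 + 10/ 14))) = -3647/ 1992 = -1.83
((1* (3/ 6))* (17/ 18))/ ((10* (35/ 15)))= 17/ 840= 0.02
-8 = -8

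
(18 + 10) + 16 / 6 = 92 / 3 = 30.67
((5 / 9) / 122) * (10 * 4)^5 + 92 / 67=17152050508 / 36783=466303.74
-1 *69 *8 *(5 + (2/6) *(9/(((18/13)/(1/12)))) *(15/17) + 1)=-57799/17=-3399.94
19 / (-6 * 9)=-19 / 54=-0.35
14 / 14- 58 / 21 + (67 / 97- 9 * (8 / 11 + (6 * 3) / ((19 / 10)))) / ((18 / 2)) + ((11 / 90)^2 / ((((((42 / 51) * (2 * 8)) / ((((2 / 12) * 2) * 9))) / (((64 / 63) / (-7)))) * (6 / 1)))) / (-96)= -578429977940039 / 48664347177600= -11.89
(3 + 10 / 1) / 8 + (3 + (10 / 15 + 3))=199 / 24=8.29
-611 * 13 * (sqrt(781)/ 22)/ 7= -7943 * sqrt(781)/ 154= -1441.42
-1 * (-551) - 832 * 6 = -4441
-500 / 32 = -15.62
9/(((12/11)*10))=33/40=0.82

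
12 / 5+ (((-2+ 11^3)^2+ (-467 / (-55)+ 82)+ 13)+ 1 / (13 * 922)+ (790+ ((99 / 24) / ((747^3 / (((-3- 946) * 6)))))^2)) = 19991055976747741402989831143 / 11312681025814375624560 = 1767136.89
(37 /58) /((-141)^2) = 37 /1153098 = 0.00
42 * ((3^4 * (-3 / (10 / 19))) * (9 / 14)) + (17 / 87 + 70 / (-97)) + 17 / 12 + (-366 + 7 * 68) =-695092839 / 56260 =-12355.01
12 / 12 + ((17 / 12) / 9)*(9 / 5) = 77 / 60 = 1.28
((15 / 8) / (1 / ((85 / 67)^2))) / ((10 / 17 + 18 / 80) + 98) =9211875 / 301629377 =0.03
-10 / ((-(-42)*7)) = -5 / 147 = -0.03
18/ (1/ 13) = 234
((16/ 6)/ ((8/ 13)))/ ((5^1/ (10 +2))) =52/ 5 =10.40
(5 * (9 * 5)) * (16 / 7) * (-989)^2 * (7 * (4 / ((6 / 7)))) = 16432432800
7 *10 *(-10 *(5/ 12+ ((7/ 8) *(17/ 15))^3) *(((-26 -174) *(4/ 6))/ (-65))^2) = -168361130/ 41067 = -4099.67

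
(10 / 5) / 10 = 1 / 5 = 0.20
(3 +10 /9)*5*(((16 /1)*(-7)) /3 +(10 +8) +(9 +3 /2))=-9805 /54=-181.57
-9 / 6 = -3 / 2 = -1.50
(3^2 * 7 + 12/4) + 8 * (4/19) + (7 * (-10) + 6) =70/19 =3.68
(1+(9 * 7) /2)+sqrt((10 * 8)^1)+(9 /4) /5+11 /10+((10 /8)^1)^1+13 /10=4 * sqrt(5)+183 /5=45.54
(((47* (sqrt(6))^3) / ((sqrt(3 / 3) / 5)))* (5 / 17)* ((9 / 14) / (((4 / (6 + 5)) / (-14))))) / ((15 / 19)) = -442035* sqrt(6) / 34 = -31845.89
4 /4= 1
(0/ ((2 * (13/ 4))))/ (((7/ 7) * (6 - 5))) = 0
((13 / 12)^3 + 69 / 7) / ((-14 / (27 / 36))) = -134611 / 225792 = -0.60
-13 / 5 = -2.60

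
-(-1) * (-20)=-20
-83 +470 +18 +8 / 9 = 3653 / 9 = 405.89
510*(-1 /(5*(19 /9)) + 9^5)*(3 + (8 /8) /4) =1859597649 /19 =97873560.47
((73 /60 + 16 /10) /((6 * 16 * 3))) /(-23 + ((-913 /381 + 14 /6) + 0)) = -21463 /50613120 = -0.00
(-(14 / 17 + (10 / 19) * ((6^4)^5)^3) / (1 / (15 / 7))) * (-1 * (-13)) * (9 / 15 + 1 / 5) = -1296129940047879108616839390300502494517325746709016 / 2261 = -573255170299813847243184200000000000000000000000.00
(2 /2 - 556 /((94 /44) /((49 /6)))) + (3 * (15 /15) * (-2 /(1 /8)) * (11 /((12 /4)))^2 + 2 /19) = -7419883 /2679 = -2769.65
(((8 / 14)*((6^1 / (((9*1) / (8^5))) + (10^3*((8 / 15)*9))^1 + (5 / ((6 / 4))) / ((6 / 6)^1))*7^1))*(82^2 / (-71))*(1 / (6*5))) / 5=-15142448 / 225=-67299.77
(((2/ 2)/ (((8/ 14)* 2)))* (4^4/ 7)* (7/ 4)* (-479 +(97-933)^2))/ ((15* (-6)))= -19555676/ 45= -434570.58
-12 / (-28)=3 / 7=0.43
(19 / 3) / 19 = 0.33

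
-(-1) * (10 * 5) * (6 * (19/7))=5700/7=814.29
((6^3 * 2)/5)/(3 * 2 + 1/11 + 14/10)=1188/103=11.53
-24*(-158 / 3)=1264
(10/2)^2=25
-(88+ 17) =-105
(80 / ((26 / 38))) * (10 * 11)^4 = 222543200000 / 13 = 17118707692.31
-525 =-525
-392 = -392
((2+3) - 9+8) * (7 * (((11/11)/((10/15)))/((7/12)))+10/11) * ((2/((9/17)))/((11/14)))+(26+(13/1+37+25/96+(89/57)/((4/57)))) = 16105915/34848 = 462.18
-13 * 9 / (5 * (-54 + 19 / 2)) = 234 / 445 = 0.53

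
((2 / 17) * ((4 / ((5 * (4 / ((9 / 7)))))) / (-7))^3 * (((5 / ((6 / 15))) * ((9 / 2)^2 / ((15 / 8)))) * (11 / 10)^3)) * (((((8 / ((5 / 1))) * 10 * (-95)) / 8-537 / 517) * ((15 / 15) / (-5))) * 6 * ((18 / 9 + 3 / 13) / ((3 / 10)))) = -6821604291249 / 3818813009375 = -1.79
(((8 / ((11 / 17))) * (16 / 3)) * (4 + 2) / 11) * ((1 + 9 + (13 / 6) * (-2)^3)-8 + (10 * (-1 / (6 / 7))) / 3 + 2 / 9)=-82688 / 121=-683.37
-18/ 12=-3/ 2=-1.50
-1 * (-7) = 7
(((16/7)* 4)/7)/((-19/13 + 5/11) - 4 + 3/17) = -155584/575407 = -0.27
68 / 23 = 2.96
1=1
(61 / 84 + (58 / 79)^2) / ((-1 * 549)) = -663277 / 287809956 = -0.00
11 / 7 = 1.57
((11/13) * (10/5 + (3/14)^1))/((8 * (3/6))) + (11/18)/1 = 7073/6552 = 1.08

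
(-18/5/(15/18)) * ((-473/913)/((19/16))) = 74304/39425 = 1.88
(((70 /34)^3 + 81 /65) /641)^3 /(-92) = -8076030621892507888 /197279649159707413477618375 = -0.00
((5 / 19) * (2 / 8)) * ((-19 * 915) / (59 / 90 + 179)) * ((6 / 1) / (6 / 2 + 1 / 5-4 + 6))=-3088125 / 420394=-7.35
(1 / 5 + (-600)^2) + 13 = 1800066 / 5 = 360013.20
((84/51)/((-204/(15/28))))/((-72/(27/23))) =15/212704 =0.00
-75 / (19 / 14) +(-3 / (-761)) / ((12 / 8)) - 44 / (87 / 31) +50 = -26339470 / 1257933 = -20.94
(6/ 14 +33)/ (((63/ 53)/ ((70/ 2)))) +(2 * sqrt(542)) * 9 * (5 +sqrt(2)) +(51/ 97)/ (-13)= 3672.16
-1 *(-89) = 89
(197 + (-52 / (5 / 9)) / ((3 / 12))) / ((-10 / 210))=18627 / 5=3725.40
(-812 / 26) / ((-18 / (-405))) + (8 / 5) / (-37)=-1690079 / 2405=-702.74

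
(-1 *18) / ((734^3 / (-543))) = 4887 / 197723452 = 0.00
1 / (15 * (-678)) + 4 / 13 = 40667 / 132210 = 0.31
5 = 5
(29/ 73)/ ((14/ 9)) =261/ 1022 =0.26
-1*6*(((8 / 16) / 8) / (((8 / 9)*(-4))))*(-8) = -27 / 32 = -0.84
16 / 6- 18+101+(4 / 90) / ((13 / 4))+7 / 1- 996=-528442 / 585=-903.32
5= 5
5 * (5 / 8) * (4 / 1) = 25 / 2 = 12.50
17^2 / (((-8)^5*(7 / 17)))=-4913 / 229376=-0.02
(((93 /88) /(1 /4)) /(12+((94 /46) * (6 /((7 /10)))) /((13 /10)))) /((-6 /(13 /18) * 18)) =-0.00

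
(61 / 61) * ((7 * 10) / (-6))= -35 / 3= -11.67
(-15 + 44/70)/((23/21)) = -1509/115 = -13.12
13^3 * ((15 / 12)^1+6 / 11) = 173563 / 44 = 3944.61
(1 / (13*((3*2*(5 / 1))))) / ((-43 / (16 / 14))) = -4 / 58695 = -0.00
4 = 4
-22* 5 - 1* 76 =-186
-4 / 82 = -2 / 41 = -0.05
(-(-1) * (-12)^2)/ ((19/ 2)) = 288/ 19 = 15.16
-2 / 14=-1 / 7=-0.14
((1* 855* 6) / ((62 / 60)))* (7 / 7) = 153900 / 31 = 4964.52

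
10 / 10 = 1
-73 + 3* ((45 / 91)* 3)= -6238 / 91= -68.55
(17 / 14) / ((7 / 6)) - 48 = -2301 / 49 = -46.96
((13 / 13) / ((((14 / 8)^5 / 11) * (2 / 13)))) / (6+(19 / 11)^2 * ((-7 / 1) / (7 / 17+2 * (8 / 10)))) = -6133248 / 6168169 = -0.99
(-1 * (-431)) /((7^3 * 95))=0.01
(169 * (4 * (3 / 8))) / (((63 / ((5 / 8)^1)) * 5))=169 / 336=0.50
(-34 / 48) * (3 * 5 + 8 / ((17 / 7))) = -311 / 24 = -12.96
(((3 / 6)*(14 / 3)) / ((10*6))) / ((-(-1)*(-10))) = -7 / 1800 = -0.00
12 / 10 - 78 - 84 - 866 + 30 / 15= -5124 / 5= -1024.80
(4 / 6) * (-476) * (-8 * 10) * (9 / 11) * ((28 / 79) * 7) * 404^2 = 8410991909.41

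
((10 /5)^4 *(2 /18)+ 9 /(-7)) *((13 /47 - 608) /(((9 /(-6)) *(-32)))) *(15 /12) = -1475755 /189504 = -7.79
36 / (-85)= -36 / 85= -0.42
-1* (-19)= 19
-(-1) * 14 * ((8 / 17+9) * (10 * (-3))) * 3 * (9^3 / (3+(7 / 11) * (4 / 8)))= -3253468680 / 1241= -2621650.83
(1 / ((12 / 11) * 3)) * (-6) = -1.83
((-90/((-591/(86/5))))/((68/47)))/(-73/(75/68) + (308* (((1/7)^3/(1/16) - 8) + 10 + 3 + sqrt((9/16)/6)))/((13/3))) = 8095894783048800/1300851527092179977 - 245899466938125* sqrt(6)/1300851527092179977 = 0.01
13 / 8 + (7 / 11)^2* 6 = 3925 / 968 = 4.05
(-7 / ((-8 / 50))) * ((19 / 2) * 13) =43225 / 8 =5403.12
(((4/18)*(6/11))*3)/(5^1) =4/55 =0.07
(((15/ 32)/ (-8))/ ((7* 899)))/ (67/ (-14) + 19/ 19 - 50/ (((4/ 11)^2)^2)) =5/ 1537629822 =0.00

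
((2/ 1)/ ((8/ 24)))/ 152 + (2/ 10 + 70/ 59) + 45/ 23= 1744187/ 515660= 3.38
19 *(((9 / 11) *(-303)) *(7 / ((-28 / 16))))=207252 / 11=18841.09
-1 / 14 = -0.07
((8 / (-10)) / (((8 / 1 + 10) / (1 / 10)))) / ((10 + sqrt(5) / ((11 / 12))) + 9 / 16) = -327184 / 736101225 + 11264 * sqrt(5) / 245367075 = -0.00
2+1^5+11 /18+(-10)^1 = -115 /18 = -6.39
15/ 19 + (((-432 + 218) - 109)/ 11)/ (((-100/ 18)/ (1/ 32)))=319233/ 334400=0.95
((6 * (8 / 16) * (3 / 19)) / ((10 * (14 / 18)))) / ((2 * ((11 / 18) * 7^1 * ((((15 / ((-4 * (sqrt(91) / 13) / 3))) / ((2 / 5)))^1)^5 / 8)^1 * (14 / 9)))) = -65536 * sqrt(91) / 1412495068359375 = -0.00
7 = 7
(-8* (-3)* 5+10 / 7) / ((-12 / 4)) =-850 / 21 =-40.48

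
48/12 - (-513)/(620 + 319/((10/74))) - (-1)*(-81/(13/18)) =-20920273/193739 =-107.98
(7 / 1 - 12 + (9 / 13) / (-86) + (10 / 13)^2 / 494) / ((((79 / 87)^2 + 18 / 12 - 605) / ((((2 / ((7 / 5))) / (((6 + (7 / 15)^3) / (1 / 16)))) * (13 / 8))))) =327967745563125 / 1660199803652543296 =0.00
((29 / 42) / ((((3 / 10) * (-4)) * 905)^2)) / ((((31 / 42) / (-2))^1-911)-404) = -29 / 65156321718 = -0.00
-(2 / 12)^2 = -1 / 36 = -0.03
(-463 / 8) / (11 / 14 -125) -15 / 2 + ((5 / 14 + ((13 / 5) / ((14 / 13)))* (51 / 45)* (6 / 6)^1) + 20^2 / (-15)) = -15967883 / 521700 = -30.61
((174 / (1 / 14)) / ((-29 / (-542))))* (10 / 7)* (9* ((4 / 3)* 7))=5463360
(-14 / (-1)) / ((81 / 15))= 70 / 27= 2.59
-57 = -57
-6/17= -0.35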